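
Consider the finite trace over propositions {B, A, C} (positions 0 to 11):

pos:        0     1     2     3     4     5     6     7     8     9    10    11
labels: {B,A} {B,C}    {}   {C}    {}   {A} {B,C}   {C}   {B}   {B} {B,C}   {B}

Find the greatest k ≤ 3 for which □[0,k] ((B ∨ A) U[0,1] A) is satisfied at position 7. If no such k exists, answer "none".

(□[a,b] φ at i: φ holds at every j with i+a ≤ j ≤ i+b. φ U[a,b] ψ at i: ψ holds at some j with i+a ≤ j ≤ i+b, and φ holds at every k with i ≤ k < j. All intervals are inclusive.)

none

((B ∨ A) U[0,1] A) must hold from j=7 onward; find where it first fails.
  j=7: fails → no k works.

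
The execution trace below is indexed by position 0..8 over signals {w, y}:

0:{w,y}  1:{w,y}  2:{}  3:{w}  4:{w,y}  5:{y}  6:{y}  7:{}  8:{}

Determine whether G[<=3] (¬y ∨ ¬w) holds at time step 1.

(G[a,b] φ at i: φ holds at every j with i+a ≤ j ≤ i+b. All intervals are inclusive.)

False

Check (¬y ∨ ¬w) at every j in [1,4]:
  j=1: false
  j=2: true
  j=3: true
  j=4: false
Fails at j=1 → formula fails.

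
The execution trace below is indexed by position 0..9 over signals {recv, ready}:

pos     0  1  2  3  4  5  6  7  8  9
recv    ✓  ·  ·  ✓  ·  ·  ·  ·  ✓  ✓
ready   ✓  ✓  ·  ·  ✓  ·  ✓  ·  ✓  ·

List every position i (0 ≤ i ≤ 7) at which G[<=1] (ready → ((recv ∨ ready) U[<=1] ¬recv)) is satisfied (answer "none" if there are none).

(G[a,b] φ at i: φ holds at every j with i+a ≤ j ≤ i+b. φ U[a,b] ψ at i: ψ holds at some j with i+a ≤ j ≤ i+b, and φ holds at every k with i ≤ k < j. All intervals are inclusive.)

Evaluate at each i in [0,7]:
  i=0: ✓ (all of [0,1])
  i=1: ✓ (all of [1,2])
  i=2: ✓ (all of [2,3])
  i=3: ✓ (all of [3,4])
  i=4: ✓ (all of [4,5])
  i=5: ✓ (all of [5,6])
  i=6: ✓ (all of [6,7])
  i=7: ✗ (fails at j=8)

0, 1, 2, 3, 4, 5, 6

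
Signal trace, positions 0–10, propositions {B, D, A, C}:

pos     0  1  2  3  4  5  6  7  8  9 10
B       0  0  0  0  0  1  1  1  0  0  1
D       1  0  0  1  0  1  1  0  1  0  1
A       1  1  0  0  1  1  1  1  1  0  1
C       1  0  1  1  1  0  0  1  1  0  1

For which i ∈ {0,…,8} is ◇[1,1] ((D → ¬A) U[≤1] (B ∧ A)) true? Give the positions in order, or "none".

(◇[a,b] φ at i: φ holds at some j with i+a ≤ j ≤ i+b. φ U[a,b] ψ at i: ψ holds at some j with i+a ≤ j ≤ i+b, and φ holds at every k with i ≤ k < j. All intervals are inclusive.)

Evaluate at each i in [0,8]:
  i=0: ✗ (none in [1,1])
  i=1: ✗ (none in [2,2])
  i=2: ✗ (none in [3,3])
  i=3: ✓ (witness j=4)
  i=4: ✓ (witness j=5)
  i=5: ✓ (witness j=6)
  i=6: ✓ (witness j=7)
  i=7: ✗ (none in [8,8])
  i=8: ✓ (witness j=9)

3, 4, 5, 6, 8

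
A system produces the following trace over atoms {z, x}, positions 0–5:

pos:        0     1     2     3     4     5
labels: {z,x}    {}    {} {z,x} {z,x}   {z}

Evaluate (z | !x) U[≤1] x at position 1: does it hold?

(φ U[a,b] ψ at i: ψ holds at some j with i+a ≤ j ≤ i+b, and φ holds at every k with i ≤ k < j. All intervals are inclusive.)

No

Need some j in [1,2] with x, and (z | !x) at every k in [1,j-1].
  j=1: x false.
  j=2: x false.
No j in the window works → until fails.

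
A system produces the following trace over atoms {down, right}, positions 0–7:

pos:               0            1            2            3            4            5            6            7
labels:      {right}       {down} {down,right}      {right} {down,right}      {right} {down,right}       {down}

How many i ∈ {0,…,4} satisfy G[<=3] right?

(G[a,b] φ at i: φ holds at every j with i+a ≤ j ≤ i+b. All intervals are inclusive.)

2

Evaluate at each i in [0,4]:
  i=0: ✗ (fails at j=1)
  i=1: ✗ (fails at j=1)
  i=2: ✓ (all of [2,5])
  i=3: ✓ (all of [3,6])
  i=4: ✗ (fails at j=7)
Positions where it holds: {2, 3} → 2.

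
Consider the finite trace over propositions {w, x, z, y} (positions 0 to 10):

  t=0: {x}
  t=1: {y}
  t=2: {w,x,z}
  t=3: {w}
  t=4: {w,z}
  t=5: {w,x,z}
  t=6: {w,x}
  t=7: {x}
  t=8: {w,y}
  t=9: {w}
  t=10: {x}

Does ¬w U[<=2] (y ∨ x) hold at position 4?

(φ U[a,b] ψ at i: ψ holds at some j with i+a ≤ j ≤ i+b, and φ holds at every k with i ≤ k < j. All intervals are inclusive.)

Need some j in [4,6] with (y ∨ x), and ¬w at every k in [4,j-1].
  j=4: (y ∨ x) false.
  j=5: (y ∨ x) holds, but ¬w fails at k=4 → not this j.
  j=6: (y ∨ x) holds, but ¬w fails at k=4 → not this j.
No j in the window works → until fails.

Does not hold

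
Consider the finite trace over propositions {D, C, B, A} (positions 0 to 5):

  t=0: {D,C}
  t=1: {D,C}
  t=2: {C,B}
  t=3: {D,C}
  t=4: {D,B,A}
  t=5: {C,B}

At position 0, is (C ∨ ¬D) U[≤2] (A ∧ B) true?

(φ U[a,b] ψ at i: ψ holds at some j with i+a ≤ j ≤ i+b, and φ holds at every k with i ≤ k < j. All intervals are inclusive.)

False

Need some j in [0,2] with (A ∧ B), and (C ∨ ¬D) at every k in [0,j-1].
  j=0: (A ∧ B) false.
  j=1: (A ∧ B) false.
  j=2: (A ∧ B) false.
No j in the window works → until fails.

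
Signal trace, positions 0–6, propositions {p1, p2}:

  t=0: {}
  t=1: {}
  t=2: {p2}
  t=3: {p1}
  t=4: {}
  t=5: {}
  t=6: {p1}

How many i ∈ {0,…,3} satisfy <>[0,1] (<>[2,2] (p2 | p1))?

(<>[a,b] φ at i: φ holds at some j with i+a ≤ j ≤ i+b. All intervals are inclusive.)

3

Evaluate at each i in [0,3]:
  i=0: ✓ (witness j=0)
  i=1: ✓ (witness j=1)
  i=2: ✗ (none in [2,3])
  i=3: ✓ (witness j=4)
Positions where it holds: {0, 1, 3} → 3.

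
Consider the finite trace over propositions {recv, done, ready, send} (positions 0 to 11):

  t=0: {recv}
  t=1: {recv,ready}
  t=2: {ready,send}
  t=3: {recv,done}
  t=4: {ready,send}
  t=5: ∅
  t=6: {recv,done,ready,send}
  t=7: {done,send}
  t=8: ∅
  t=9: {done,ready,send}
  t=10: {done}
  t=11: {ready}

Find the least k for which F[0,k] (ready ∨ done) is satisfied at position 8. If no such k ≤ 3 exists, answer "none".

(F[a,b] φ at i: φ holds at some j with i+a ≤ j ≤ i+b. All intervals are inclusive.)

1

Scan j = 8,9,… for (ready ∨ done):
  j=8: fails
  j=9: holds
First hit at j=9, so smallest k = 9-8 = 1.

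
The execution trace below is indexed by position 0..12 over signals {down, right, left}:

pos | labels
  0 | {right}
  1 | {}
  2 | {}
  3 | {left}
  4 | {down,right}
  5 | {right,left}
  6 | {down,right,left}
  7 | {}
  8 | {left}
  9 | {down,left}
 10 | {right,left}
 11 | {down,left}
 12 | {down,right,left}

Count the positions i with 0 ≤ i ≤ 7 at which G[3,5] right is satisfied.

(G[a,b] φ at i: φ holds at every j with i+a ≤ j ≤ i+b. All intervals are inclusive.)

1

Evaluate at each i in [0,7]:
  i=0: ✗ (fails at j=3)
  i=1: ✓ (all of [4,6])
  i=2: ✗ (fails at j=7)
  i=3: ✗ (fails at j=7)
  i=4: ✗ (fails at j=7)
  i=5: ✗ (fails at j=8)
  i=6: ✗ (fails at j=9)
  i=7: ✗ (fails at j=11)
Positions where it holds: {1} → 1.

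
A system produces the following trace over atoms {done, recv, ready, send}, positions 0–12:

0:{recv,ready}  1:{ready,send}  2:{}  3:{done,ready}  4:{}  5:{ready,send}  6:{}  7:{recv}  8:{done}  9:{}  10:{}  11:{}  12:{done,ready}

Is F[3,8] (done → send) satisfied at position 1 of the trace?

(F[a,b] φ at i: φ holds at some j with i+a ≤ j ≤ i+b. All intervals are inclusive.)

Check (done → send) at each j in [4,9]:
  j=4: true
  j=5: true
  j=6: true
  j=7: true
  j=8: false
  j=9: true
Found at j=4 → formula holds.

Holds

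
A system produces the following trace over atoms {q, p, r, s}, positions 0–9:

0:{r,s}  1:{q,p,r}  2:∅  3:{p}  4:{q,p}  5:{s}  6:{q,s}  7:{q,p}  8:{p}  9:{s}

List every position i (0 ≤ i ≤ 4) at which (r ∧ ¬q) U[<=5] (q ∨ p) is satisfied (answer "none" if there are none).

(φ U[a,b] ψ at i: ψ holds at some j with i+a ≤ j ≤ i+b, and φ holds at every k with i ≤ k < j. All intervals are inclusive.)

0, 1, 3, 4

Evaluate at each i in [0,4]:
  i=0: ✓ (rhs at j=1; lhs holds on [0,0])
  i=1: ✓ (rhs at j=1)
  i=2: ✗ (lhs fails at k=2 before rhs at j=3)
  i=3: ✓ (rhs at j=3)
  i=4: ✓ (rhs at j=4)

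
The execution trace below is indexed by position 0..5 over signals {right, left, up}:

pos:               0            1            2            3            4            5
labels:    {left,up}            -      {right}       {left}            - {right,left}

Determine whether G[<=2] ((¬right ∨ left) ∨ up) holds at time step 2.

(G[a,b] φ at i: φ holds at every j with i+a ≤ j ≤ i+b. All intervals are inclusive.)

Does not hold

Check ((¬right ∨ left) ∨ up) at every j in [2,4]:
  j=2: false
  j=3: true
  j=4: true
Fails at j=2 → formula fails.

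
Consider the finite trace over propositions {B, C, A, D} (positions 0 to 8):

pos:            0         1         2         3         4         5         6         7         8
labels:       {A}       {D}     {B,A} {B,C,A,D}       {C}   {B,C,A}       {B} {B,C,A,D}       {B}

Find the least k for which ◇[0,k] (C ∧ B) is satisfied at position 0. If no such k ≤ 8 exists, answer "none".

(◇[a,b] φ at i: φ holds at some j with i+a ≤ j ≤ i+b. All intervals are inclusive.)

Scan j = 0,1,… for (C ∧ B):
  j=0: fails
  j=1: fails
  j=2: fails
  j=3: holds
First hit at j=3, so smallest k = 3-0 = 3.

3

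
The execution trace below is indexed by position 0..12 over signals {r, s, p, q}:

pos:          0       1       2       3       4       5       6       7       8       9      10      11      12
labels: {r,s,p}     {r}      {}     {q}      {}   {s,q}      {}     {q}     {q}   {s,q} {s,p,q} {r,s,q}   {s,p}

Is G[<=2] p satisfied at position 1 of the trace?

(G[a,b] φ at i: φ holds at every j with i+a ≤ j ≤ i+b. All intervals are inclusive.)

Check p at every j in [1,3]:
  j=1: false
  j=2: false
  j=3: false
Fails at j=1 → formula fails.

No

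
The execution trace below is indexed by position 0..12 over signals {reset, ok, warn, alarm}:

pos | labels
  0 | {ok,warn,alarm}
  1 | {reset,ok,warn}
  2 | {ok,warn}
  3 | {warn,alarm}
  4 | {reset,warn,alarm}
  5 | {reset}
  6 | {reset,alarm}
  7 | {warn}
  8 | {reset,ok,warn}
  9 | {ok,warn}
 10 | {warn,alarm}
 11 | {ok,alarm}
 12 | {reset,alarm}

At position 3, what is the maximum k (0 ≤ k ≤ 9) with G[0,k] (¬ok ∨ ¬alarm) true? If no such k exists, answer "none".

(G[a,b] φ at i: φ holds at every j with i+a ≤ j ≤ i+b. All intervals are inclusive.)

(¬ok ∨ ¬alarm) must hold from j=3 onward; find where it first fails.
  j=3: holds
  j=4: holds
  j=5: holds
  j=6: holds
  j=7: holds
  j=8: holds
  j=9: holds
  j=10: holds
  j=11: fails
Holds on [3,10], so largest k = 7.

7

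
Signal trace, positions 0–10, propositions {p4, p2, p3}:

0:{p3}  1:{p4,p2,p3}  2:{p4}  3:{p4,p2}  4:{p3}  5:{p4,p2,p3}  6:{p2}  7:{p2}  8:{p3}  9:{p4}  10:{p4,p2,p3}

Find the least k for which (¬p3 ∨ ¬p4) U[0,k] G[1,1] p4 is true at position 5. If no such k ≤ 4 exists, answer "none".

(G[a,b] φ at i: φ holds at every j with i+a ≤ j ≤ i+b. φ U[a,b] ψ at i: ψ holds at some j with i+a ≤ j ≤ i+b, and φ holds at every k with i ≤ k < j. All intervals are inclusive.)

Need earliest j ≥ 5 with G[1,1] p4, and (¬p3 ∨ ¬p4) at every k in [5,j-1].
  j=5: rhs fails.
  j=6: rhs fails.
  j=7: rhs fails.
  j=8: rhs holds but lhs fails at k=5.
  j=9: rhs holds but lhs fails at k=5.
No witness within the range → none.

none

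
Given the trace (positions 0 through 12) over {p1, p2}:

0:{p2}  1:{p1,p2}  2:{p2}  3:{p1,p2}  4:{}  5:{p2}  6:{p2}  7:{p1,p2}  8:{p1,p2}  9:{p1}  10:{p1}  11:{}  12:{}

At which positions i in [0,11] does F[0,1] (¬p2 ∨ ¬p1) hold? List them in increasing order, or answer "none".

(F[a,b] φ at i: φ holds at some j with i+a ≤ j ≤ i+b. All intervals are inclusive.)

Evaluate at each i in [0,11]:
  i=0: ✓ (witness j=0)
  i=1: ✓ (witness j=2)
  i=2: ✓ (witness j=2)
  i=3: ✓ (witness j=4)
  i=4: ✓ (witness j=4)
  i=5: ✓ (witness j=5)
  i=6: ✓ (witness j=6)
  i=7: ✗ (none in [7,8])
  i=8: ✓ (witness j=9)
  i=9: ✓ (witness j=9)
  i=10: ✓ (witness j=10)
  i=11: ✓ (witness j=11)

0, 1, 2, 3, 4, 5, 6, 8, 9, 10, 11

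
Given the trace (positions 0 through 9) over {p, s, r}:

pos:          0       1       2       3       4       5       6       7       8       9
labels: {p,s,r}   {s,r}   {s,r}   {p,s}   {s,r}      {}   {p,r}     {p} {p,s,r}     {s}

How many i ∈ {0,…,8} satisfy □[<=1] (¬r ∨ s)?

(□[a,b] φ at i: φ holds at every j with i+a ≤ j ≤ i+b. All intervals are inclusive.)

Evaluate at each i in [0,8]:
  i=0: ✓ (all of [0,1])
  i=1: ✓ (all of [1,2])
  i=2: ✓ (all of [2,3])
  i=3: ✓ (all of [3,4])
  i=4: ✓ (all of [4,5])
  i=5: ✗ (fails at j=6)
  i=6: ✗ (fails at j=6)
  i=7: ✓ (all of [7,8])
  i=8: ✓ (all of [8,9])
Positions where it holds: {0, 1, 2, 3, 4, 7, 8} → 7.

7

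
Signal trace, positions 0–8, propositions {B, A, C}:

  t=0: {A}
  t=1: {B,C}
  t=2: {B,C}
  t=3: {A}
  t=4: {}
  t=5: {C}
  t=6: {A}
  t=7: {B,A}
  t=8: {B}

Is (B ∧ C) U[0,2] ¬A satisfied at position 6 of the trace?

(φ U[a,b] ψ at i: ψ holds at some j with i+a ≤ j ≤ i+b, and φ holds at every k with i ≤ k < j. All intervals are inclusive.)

Need some j in [6,8] with ¬A, and (B ∧ C) at every k in [6,j-1].
  j=6: ¬A false.
  j=7: ¬A false.
  j=8: ¬A holds, but (B ∧ C) fails at k=6 → not this j.
No j in the window works → until fails.

Does not hold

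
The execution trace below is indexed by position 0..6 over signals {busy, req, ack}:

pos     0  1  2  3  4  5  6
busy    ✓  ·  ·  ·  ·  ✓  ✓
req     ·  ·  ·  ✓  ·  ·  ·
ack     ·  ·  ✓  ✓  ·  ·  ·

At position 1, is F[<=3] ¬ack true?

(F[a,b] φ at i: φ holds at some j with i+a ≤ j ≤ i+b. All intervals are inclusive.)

Check ¬ack at each j in [1,4]:
  j=1: true
  j=2: false
  j=3: false
  j=4: true
Found at j=1 → formula holds.

Holds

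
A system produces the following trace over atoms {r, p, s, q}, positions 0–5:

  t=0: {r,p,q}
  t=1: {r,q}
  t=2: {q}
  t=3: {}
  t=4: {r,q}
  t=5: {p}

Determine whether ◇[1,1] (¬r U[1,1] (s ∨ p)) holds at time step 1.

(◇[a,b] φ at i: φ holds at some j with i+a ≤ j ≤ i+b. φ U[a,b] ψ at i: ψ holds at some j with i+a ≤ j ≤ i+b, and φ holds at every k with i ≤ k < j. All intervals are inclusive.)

No

Check (¬r U[1,1] (s ∨ p)) at each j in [2,2]:
  j=2: fails
No position in the window satisfies it → formula fails.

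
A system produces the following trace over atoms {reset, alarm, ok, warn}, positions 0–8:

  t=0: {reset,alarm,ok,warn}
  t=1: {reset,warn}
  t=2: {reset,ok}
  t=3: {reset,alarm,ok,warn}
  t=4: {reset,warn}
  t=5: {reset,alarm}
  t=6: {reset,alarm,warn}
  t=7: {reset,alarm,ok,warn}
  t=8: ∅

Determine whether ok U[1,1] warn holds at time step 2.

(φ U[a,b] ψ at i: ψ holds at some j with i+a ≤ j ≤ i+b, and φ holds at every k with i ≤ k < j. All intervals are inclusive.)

True

Need some j in [3,3] with warn, and ok at every k in [2,j-1].
  j=3: warn holds; ok holds at every k in [2,2] → satisfied.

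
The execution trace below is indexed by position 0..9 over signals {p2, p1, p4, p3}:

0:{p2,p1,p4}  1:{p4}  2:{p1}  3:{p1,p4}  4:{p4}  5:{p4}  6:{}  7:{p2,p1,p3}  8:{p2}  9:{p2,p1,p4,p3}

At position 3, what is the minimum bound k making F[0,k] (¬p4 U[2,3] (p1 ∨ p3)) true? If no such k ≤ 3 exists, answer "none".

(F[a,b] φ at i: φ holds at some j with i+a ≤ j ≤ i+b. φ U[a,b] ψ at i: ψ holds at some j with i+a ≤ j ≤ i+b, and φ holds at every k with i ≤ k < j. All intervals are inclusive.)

3

Scan j = 3,4,… for (¬p4 U[2,3] (p1 ∨ p3)):
  j=3: fails
  j=4: fails
  j=5: fails
  j=6: holds
First hit at j=6, so smallest k = 6-3 = 3.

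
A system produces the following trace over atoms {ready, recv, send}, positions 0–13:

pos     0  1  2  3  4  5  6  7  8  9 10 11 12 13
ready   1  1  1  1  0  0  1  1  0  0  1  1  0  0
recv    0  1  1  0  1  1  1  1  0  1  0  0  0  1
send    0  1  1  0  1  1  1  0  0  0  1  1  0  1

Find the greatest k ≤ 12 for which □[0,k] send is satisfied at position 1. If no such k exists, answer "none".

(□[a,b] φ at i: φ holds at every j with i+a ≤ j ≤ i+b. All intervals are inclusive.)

1

send must hold from j=1 onward; find where it first fails.
  j=1: holds
  j=2: holds
  j=3: fails
Holds on [1,2], so largest k = 1.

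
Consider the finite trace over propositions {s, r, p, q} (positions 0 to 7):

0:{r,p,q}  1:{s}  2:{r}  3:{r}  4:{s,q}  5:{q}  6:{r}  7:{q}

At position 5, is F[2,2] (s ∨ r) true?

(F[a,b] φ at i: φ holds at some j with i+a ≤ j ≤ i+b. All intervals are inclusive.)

No

Check (s ∨ r) at each j in [7,7]:
  j=7: false
No position in the window satisfies it → formula fails.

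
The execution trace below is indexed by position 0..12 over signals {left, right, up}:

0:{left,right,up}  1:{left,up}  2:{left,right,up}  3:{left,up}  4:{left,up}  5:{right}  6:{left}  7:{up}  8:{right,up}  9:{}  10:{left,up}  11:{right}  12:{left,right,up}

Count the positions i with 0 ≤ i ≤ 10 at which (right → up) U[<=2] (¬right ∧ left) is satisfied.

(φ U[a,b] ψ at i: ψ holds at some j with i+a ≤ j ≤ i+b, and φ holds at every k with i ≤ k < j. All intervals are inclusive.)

9

Evaluate at each i in [0,10]:
  i=0: ✓ (rhs at j=1; lhs holds on [0,0])
  i=1: ✓ (rhs at j=1)
  i=2: ✓ (rhs at j=3; lhs holds on [2,2])
  i=3: ✓ (rhs at j=3)
  i=4: ✓ (rhs at j=4)
  i=5: ✗ (lhs fails at k=5 before rhs at j=6)
  i=6: ✓ (rhs at j=6)
  i=7: ✗ (no rhs in [7,9])
  i=8: ✓ (rhs at j=10; lhs holds on [8,9])
  i=9: ✓ (rhs at j=10; lhs holds on [9,9])
  i=10: ✓ (rhs at j=10)
Positions where it holds: {0, 1, 2, 3, 4, 6, 8, 9, 10} → 9.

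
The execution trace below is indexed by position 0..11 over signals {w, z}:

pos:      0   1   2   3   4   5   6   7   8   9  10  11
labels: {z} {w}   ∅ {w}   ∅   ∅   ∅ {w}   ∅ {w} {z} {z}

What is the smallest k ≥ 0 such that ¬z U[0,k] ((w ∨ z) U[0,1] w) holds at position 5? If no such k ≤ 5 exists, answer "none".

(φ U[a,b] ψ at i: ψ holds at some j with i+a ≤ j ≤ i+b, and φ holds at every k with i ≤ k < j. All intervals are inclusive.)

Need earliest j ≥ 5 with ((w ∨ z) U[0,1] w), and ¬z at every k in [5,j-1].
  j=5: rhs fails.
  j=6: rhs fails.
  j=7: rhs holds; lhs holds on [5,6]. k = 2.

2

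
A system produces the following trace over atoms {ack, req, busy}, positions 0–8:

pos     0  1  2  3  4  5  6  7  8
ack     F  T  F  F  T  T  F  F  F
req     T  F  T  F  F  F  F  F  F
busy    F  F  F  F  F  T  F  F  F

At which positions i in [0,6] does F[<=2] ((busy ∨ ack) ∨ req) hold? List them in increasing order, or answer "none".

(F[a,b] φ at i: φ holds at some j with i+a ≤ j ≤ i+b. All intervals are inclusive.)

Evaluate at each i in [0,6]:
  i=0: ✓ (witness j=0)
  i=1: ✓ (witness j=1)
  i=2: ✓ (witness j=2)
  i=3: ✓ (witness j=4)
  i=4: ✓ (witness j=4)
  i=5: ✓ (witness j=5)
  i=6: ✗ (none in [6,8])

0, 1, 2, 3, 4, 5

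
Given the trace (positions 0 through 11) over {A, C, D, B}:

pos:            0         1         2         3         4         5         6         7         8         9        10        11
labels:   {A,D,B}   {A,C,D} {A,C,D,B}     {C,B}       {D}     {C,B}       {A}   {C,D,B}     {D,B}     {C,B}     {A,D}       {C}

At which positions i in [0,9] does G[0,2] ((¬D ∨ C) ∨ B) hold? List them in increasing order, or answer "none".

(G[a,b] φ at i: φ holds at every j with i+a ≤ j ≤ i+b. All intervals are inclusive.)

Evaluate at each i in [0,9]:
  i=0: ✓ (all of [0,2])
  i=1: ✓ (all of [1,3])
  i=2: ✗ (fails at j=4)
  i=3: ✗ (fails at j=4)
  i=4: ✗ (fails at j=4)
  i=5: ✓ (all of [5,7])
  i=6: ✓ (all of [6,8])
  i=7: ✓ (all of [7,9])
  i=8: ✗ (fails at j=10)
  i=9: ✗ (fails at j=10)

0, 1, 5, 6, 7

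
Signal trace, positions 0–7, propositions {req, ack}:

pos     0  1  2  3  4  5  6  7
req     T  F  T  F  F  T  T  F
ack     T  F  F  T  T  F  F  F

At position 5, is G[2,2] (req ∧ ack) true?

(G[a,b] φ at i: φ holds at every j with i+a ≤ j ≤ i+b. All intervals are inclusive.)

Check (req ∧ ack) at every j in [7,7]:
  j=7: false
Fails at j=7 → formula fails.

No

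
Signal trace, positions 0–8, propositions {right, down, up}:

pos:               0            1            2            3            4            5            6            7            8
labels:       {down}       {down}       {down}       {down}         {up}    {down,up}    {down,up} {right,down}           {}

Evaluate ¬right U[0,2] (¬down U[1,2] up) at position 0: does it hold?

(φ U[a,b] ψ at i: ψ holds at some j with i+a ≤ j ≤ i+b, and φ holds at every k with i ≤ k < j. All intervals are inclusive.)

Need some j in [0,2] with (¬down U[1,2] up), and ¬right at every k in [0,j-1].
  j=0: (¬down U[1,2] up) — fails.
  j=1: (¬down U[1,2] up) — fails.
  j=2: (¬down U[1,2] up) — fails.
No j in the window works → until fails.

False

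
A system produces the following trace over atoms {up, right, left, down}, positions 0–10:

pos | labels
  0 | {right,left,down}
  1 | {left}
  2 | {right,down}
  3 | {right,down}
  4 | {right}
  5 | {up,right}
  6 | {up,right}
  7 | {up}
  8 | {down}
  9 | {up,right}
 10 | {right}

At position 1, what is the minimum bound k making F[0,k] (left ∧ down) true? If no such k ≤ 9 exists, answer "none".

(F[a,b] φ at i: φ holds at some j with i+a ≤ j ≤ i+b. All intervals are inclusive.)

none

Scan j = 1,2,… for (left ∧ down):
  j=1: fails
  j=2: fails
  j=3: fails
  j=4: fails
  j=5: fails
  j=6: fails
  j=7: fails
  j=8: fails
  j=9: fails
  j=10: fails
No j in [1,10] satisfies it → none.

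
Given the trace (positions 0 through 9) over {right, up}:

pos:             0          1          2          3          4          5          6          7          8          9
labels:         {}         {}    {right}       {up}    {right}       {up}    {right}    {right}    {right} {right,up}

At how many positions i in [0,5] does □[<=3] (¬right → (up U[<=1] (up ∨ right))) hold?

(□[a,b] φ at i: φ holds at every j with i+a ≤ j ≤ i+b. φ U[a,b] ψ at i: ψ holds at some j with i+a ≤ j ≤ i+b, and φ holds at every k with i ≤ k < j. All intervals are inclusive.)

Evaluate at each i in [0,5]:
  i=0: ✗ (fails at j=0)
  i=1: ✗ (fails at j=1)
  i=2: ✓ (all of [2,5])
  i=3: ✓ (all of [3,6])
  i=4: ✓ (all of [4,7])
  i=5: ✓ (all of [5,8])
Positions where it holds: {2, 3, 4, 5} → 4.

4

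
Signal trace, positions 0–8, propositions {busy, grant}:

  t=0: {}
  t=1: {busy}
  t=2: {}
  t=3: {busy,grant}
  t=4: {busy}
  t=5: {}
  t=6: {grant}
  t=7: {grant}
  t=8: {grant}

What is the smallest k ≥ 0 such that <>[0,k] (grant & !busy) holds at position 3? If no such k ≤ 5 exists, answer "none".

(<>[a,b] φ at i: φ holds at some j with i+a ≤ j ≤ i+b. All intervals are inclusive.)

Scan j = 3,4,… for (grant & !busy):
  j=3: fails
  j=4: fails
  j=5: fails
  j=6: holds
First hit at j=6, so smallest k = 6-3 = 3.

3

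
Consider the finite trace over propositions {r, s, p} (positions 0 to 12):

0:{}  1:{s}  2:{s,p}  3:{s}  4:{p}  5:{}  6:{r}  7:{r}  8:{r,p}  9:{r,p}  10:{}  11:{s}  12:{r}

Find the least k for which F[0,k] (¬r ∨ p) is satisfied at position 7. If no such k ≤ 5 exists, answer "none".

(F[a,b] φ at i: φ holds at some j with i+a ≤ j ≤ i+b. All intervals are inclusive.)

1

Scan j = 7,8,… for (¬r ∨ p):
  j=7: fails
  j=8: holds
First hit at j=8, so smallest k = 8-7 = 1.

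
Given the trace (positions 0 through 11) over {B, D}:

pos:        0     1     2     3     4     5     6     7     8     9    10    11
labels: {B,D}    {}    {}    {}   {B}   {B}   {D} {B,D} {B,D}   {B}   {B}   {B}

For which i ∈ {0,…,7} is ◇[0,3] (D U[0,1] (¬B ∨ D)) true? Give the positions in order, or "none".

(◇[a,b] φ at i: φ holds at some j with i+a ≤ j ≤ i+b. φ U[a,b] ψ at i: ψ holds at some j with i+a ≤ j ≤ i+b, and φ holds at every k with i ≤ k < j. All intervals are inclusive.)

Evaluate at each i in [0,7]:
  i=0: ✓ (witness j=0)
  i=1: ✓ (witness j=1)
  i=2: ✓ (witness j=2)
  i=3: ✓ (witness j=3)
  i=4: ✓ (witness j=6)
  i=5: ✓ (witness j=6)
  i=6: ✓ (witness j=6)
  i=7: ✓ (witness j=7)

0, 1, 2, 3, 4, 5, 6, 7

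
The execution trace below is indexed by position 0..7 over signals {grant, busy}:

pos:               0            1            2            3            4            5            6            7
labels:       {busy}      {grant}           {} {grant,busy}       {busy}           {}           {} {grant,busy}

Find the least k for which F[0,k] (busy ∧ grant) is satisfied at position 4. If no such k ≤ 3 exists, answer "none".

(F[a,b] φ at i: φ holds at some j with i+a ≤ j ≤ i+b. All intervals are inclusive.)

Scan j = 4,5,… for (busy ∧ grant):
  j=4: fails
  j=5: fails
  j=6: fails
  j=7: holds
First hit at j=7, so smallest k = 7-4 = 3.

3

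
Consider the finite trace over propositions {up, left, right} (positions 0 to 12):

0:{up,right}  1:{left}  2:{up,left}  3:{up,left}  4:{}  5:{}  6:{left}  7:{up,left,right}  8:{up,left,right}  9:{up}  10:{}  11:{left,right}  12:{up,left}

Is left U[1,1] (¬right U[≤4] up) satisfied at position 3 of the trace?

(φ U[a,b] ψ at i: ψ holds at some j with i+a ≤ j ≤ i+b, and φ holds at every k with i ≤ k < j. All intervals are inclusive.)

Need some j in [4,4] with (¬right U[≤4] up), and left at every k in [3,j-1].
  j=4: (¬right U[≤4] up) holds; left holds at every k in [3,3] → satisfied.

True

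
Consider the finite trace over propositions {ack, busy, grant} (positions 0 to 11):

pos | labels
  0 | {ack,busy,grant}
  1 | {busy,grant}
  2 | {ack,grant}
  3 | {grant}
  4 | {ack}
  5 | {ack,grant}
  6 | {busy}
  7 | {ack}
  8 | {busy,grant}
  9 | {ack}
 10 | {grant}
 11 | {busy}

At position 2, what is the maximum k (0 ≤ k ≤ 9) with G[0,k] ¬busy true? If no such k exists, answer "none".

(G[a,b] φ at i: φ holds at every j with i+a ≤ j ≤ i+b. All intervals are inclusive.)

¬busy must hold from j=2 onward; find where it first fails.
  j=2: holds
  j=3: holds
  j=4: holds
  j=5: holds
  j=6: fails
Holds on [2,5], so largest k = 3.

3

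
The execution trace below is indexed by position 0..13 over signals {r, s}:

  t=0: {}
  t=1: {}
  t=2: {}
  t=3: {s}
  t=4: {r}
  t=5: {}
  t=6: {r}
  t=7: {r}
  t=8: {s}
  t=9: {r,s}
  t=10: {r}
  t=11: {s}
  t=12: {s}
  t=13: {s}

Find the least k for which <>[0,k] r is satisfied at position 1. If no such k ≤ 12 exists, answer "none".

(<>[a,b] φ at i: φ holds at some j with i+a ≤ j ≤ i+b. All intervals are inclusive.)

3

Scan j = 1,2,… for r:
  j=1: fails
  j=2: fails
  j=3: fails
  j=4: holds
First hit at j=4, so smallest k = 4-1 = 3.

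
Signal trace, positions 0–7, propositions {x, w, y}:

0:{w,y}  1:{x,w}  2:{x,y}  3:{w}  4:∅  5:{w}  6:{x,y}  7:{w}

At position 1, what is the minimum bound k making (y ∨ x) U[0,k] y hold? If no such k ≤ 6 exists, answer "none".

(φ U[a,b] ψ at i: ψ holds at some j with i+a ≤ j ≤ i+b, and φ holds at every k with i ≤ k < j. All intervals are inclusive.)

1

Need earliest j ≥ 1 with y, and (y ∨ x) at every k in [1,j-1].
  j=1: rhs fails.
  j=2: rhs holds; lhs holds on [1,1]. k = 1.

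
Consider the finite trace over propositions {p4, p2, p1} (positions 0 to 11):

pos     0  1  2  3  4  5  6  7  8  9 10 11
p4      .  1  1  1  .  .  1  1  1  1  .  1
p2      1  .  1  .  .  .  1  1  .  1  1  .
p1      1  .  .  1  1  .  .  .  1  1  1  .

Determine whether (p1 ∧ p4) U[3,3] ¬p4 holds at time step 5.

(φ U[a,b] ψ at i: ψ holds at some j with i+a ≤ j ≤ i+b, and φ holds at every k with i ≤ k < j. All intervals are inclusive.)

No

Need some j in [8,8] with ¬p4, and (p1 ∧ p4) at every k in [5,j-1].
  j=8: ¬p4 false.
No j in the window works → until fails.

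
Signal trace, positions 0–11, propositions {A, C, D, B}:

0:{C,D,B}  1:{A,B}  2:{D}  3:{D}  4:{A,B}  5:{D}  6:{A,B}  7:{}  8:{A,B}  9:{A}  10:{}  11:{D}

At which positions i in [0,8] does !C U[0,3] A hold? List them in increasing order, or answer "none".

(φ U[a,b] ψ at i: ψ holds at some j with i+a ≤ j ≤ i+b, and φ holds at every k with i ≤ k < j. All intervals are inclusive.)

1, 2, 3, 4, 5, 6, 7, 8

Evaluate at each i in [0,8]:
  i=0: ✗ (lhs fails at k=0 before rhs at j=1)
  i=1: ✓ (rhs at j=1)
  i=2: ✓ (rhs at j=4; lhs holds on [2,3])
  i=3: ✓ (rhs at j=4; lhs holds on [3,3])
  i=4: ✓ (rhs at j=4)
  i=5: ✓ (rhs at j=6; lhs holds on [5,5])
  i=6: ✓ (rhs at j=6)
  i=7: ✓ (rhs at j=8; lhs holds on [7,7])
  i=8: ✓ (rhs at j=8)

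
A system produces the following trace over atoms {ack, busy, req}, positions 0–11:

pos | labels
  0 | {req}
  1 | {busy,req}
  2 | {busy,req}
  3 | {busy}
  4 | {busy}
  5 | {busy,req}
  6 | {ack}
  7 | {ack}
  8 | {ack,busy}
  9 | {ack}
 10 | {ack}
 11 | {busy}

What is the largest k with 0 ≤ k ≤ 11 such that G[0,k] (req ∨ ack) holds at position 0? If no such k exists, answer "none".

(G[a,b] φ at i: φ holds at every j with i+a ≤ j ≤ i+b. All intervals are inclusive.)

(req ∨ ack) must hold from j=0 onward; find where it first fails.
  j=0: holds
  j=1: holds
  j=2: holds
  j=3: fails
Holds on [0,2], so largest k = 2.

2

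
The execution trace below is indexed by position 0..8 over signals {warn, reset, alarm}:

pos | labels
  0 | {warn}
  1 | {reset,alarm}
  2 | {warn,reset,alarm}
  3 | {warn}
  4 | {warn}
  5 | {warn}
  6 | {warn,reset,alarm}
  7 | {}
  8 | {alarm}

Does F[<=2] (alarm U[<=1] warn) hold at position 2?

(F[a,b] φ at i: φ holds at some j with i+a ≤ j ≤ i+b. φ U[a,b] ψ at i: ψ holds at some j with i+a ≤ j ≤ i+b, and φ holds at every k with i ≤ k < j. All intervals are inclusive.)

True

Check (alarm U[<=1] warn) at each j in [2,4]:
  j=2: holds
  j=3: holds
  j=4: holds
Found at j=2 → formula holds.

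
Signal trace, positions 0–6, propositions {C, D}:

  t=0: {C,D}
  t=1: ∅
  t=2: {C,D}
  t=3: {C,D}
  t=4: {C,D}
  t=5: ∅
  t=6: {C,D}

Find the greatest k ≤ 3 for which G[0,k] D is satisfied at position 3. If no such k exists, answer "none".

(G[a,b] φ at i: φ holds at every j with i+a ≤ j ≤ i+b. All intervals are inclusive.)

1

D must hold from j=3 onward; find where it first fails.
  j=3: holds
  j=4: holds
  j=5: fails
Holds on [3,4], so largest k = 1.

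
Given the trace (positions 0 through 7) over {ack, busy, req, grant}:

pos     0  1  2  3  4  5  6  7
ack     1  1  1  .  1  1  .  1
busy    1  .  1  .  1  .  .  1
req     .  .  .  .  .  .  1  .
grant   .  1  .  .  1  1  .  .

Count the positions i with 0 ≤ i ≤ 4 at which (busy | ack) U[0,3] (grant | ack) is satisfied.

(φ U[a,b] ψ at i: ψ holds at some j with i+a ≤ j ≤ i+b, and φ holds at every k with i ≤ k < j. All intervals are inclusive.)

4

Evaluate at each i in [0,4]:
  i=0: ✓ (rhs at j=0)
  i=1: ✓ (rhs at j=1)
  i=2: ✓ (rhs at j=2)
  i=3: ✗ (lhs fails at k=3 before rhs at j=4)
  i=4: ✓ (rhs at j=4)
Positions where it holds: {0, 1, 2, 4} → 4.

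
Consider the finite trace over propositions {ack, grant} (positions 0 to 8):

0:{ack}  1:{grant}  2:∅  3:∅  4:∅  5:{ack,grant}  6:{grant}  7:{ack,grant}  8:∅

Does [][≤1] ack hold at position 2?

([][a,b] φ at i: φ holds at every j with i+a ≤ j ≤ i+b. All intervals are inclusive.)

Check ack at every j in [2,3]:
  j=2: false
  j=3: false
Fails at j=2 → formula fails.

False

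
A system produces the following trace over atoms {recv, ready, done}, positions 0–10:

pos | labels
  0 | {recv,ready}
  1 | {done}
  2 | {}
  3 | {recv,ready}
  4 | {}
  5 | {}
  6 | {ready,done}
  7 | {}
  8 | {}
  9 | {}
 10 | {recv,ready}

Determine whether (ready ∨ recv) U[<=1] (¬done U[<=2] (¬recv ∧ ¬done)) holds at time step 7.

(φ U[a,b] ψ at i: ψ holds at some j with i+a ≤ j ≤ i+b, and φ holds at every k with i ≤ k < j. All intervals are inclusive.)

Need some j in [7,8] with (¬done U[<=2] (¬recv ∧ ¬done)), and (ready ∨ recv) at every k in [7,j-1].
  j=7: (¬done U[<=2] (¬recv ∧ ¬done)) holds; no prefix to check → satisfied.

True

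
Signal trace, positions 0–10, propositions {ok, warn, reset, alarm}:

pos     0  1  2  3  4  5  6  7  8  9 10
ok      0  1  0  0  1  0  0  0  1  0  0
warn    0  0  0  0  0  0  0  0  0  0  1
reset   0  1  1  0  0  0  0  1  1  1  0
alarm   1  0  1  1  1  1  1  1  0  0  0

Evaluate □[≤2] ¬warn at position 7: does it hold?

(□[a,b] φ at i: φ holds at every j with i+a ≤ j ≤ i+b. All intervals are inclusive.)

Check ¬warn at every j in [7,9]:
  j=7: true
  j=8: true
  j=9: true
All positions satisfy it → formula holds.

Holds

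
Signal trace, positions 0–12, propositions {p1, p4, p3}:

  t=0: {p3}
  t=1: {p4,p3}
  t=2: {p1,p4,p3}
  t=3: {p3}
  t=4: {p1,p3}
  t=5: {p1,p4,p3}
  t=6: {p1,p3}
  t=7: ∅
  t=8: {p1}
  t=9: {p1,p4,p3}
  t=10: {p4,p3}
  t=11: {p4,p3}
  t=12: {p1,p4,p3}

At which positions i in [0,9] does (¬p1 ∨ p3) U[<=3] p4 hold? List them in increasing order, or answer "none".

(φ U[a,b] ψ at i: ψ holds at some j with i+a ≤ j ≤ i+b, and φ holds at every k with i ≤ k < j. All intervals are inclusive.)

0, 1, 2, 3, 4, 5, 9

Evaluate at each i in [0,9]:
  i=0: ✓ (rhs at j=1; lhs holds on [0,0])
  i=1: ✓ (rhs at j=1)
  i=2: ✓ (rhs at j=2)
  i=3: ✓ (rhs at j=5; lhs holds on [3,4])
  i=4: ✓ (rhs at j=5; lhs holds on [4,4])
  i=5: ✓ (rhs at j=5)
  i=6: ✗ (lhs fails at k=8 before rhs at j=9)
  i=7: ✗ (lhs fails at k=8 before rhs at j=9)
  i=8: ✗ (lhs fails at k=8 before rhs at j=9)
  i=9: ✓ (rhs at j=9)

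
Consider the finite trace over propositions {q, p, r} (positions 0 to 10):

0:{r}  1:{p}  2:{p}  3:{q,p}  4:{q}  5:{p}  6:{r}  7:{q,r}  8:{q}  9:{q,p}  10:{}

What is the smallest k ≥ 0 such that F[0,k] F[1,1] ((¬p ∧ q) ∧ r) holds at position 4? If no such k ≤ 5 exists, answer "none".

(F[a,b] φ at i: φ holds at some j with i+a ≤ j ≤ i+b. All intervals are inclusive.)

2

Scan j = 4,5,… for F[1,1] ((¬p ∧ q) ∧ r):
  j=4: fails
  j=5: fails
  j=6: holds
First hit at j=6, so smallest k = 6-4 = 2.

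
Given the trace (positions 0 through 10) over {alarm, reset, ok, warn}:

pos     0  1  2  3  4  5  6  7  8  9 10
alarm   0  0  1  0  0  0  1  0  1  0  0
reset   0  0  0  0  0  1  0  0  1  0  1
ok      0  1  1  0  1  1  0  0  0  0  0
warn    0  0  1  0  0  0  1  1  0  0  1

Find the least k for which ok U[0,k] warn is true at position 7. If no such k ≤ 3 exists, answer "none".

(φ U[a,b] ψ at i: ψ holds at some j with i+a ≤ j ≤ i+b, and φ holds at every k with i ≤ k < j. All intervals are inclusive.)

Need earliest j ≥ 7 with warn, and ok at every k in [7,j-1].
  j=7: rhs holds (empty prefix). k = 0.

0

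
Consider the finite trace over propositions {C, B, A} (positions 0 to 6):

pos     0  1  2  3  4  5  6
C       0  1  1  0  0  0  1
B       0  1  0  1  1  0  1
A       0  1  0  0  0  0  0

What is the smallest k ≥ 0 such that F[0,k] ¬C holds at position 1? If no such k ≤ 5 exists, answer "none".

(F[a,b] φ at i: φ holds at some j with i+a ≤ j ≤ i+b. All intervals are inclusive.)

Scan j = 1,2,… for ¬C:
  j=1: fails
  j=2: fails
  j=3: holds
First hit at j=3, so smallest k = 3-1 = 2.

2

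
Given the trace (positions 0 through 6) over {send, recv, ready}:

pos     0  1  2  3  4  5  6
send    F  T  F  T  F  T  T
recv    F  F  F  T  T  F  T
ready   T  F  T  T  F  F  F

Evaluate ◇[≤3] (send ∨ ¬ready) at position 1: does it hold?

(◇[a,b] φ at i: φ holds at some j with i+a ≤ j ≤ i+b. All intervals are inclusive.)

Yes

Check (send ∨ ¬ready) at each j in [1,4]:
  j=1: true
  j=2: false
  j=3: true
  j=4: true
Found at j=1 → formula holds.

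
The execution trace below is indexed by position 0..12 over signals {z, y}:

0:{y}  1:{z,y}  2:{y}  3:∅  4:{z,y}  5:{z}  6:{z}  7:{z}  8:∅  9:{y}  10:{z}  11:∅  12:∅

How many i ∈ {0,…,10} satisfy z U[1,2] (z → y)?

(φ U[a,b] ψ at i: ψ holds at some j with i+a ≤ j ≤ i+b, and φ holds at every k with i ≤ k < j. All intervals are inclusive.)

Evaluate at each i in [0,10]:
  i=0: ✗ (lhs fails at k=0 before rhs at j=1)
  i=1: ✓ (rhs at j=2; lhs holds on [1,1])
  i=2: ✗ (lhs fails at k=2 before rhs at j=3)
  i=3: ✗ (lhs fails at k=3 before rhs at j=4)
  i=4: ✗ (no rhs in [5,6])
  i=5: ✗ (no rhs in [6,7])
  i=6: ✓ (rhs at j=8; lhs holds on [6,7])
  i=7: ✓ (rhs at j=8; lhs holds on [7,7])
  i=8: ✗ (lhs fails at k=8 before rhs at j=9)
  i=9: ✗ (lhs fails at k=9 before rhs at j=11)
  i=10: ✓ (rhs at j=11; lhs holds on [10,10])
Positions where it holds: {1, 6, 7, 10} → 4.

4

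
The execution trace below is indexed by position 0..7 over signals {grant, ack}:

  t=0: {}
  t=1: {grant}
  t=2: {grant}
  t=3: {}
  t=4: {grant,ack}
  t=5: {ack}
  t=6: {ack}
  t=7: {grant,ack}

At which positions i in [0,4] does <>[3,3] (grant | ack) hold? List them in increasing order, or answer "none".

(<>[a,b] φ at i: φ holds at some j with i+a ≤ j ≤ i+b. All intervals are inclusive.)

1, 2, 3, 4

Evaluate at each i in [0,4]:
  i=0: ✗ (none in [3,3])
  i=1: ✓ (witness j=4)
  i=2: ✓ (witness j=5)
  i=3: ✓ (witness j=6)
  i=4: ✓ (witness j=7)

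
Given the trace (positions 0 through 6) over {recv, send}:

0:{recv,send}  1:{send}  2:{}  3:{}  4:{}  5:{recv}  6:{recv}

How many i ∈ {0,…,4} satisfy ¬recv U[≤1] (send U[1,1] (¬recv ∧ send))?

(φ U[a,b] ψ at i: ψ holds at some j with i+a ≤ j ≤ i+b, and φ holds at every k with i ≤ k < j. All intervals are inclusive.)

1

Evaluate at each i in [0,4]:
  i=0: ✓ (rhs at j=0)
  i=1: ✗ (no rhs in [1,2])
  i=2: ✗ (no rhs in [2,3])
  i=3: ✗ (no rhs in [3,4])
  i=4: ✗ (no rhs in [4,5])
Positions where it holds: {0} → 1.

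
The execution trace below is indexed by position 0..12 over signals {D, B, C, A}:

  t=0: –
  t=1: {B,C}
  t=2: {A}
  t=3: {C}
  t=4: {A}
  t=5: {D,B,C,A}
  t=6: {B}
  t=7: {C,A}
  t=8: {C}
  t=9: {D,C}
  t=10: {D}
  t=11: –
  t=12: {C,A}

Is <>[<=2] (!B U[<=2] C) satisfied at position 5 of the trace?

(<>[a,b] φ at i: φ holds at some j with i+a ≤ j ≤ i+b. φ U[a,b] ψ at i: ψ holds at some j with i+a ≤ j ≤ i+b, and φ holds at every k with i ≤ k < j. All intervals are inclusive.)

Check (!B U[<=2] C) at each j in [5,7]:
  j=5: holds
  j=6: fails
  j=7: holds
Found at j=5 → formula holds.

True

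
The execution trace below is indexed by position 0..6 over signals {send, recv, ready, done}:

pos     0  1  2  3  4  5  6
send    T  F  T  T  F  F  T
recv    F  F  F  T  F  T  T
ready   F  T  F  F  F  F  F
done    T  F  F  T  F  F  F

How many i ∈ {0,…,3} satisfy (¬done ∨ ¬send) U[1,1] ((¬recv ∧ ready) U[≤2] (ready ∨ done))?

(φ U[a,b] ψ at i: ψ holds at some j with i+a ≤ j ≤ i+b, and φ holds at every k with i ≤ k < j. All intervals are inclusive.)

Evaluate at each i in [0,3]:
  i=0: ✗ (lhs fails at k=0 before rhs at j=1)
  i=1: ✗ (no rhs in [2,2])
  i=2: ✓ (rhs at j=3; lhs holds on [2,2])
  i=3: ✗ (no rhs in [4,4])
Positions where it holds: {2} → 1.

1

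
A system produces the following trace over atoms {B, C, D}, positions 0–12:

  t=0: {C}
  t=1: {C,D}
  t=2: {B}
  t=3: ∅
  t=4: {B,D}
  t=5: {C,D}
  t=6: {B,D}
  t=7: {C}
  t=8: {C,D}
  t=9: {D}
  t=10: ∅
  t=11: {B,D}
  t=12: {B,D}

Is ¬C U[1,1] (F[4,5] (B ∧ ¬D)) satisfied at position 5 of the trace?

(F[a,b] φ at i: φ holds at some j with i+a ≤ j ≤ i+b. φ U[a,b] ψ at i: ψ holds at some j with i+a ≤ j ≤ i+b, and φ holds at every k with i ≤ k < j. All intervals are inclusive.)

No

Need some j in [6,6] with F[4,5] (B ∧ ¬D), and ¬C at every k in [5,j-1].
  j=6: F[4,5] (B ∧ ¬D) — fails (none in [10,11]).
No j in the window works → until fails.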